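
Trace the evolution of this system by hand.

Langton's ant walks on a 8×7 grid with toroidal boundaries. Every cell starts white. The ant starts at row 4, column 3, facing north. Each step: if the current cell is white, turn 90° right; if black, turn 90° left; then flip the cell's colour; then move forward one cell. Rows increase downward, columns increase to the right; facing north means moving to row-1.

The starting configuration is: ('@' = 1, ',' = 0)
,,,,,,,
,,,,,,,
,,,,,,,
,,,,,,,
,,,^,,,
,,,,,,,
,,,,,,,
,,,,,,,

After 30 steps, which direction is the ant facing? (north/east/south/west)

north

step 0: ,,,,,,,
,,,,,,,
,,,,,,,
,,,,,,,
,,,^,,,
,,,,,,,
,,,,,,,
,,,,,,,
step 1: ,,,,,,,
,,,,,,,
,,,,,,,
,,,,,,,
,,,@>,,
,,,,,,,
,,,,,,,
,,,,,,,
step 2: ,,,,,,,
,,,,,,,
,,,,,,,
,,,,,,,
,,,@@,,
,,,,v,,
,,,,,,,
,,,,,,,
step 3: ,,,,,,,
,,,,,,,
,,,,,,,
,,,,,,,
,,,@@,,
,,,<@,,
,,,,,,,
,,,,,,,
step 4: ,,,,,,,
,,,,,,,
,,,,,,,
,,,,,,,
,,,^@,,
,,,@@,,
,,,,,,,
,,,,,,,
step 5: ,,,,,,,
,,,,,,,
,,,,,,,
,,,,,,,
,,<,@,,
,,,@@,,
,,,,,,,
,,,,,,,
step 6: ,,,,,,,
,,,,,,,
,,,,,,,
,,^,,,,
,,@,@,,
,,,@@,,
,,,,,,,
,,,,,,,
step 7: ,,,,,,,
,,,,,,,
,,,,,,,
,,@>,,,
,,@,@,,
,,,@@,,
,,,,,,,
,,,,,,,
step 8: ,,,,,,,
,,,,,,,
,,,,,,,
,,@@,,,
,,@v@,,
,,,@@,,
,,,,,,,
,,,,,,,
step 9: ,,,,,,,
,,,,,,,
,,,,,,,
,,@@,,,
,,<@@,,
,,,@@,,
,,,,,,,
,,,,,,,
step 10: ,,,,,,,
,,,,,,,
,,,,,,,
,,@@,,,
,,,@@,,
,,v@@,,
,,,,,,,
,,,,,,,
step 11: ,,,,,,,
,,,,,,,
,,,,,,,
,,@@,,,
,,,@@,,
,<@@@,,
,,,,,,,
,,,,,,,
step 12: ,,,,,,,
,,,,,,,
,,,,,,,
,,@@,,,
,^,@@,,
,@@@@,,
,,,,,,,
,,,,,,,
step 13: ,,,,,,,
,,,,,,,
,,,,,,,
,,@@,,,
,@>@@,,
,@@@@,,
,,,,,,,
,,,,,,,
step 14: ,,,,,,,
,,,,,,,
,,,,,,,
,,@@,,,
,@@@@,,
,@v@@,,
,,,,,,,
,,,,,,,
step 15: ,,,,,,,
,,,,,,,
,,,,,,,
,,@@,,,
,@@@@,,
,@,>@,,
,,,,,,,
,,,,,,,
step 16: ,,,,,,,
,,,,,,,
,,,,,,,
,,@@,,,
,@@^@,,
,@,,@,,
,,,,,,,
,,,,,,,
step 17: ,,,,,,,
,,,,,,,
,,,,,,,
,,@@,,,
,@<,@,,
,@,,@,,
,,,,,,,
,,,,,,,
step 18: ,,,,,,,
,,,,,,,
,,,,,,,
,,@@,,,
,@,,@,,
,@v,@,,
,,,,,,,
,,,,,,,
step 19: ,,,,,,,
,,,,,,,
,,,,,,,
,,@@,,,
,@,,@,,
,<@,@,,
,,,,,,,
,,,,,,,
step 20: ,,,,,,,
,,,,,,,
,,,,,,,
,,@@,,,
,@,,@,,
,,@,@,,
,v,,,,,
,,,,,,,
step 21: ,,,,,,,
,,,,,,,
,,,,,,,
,,@@,,,
,@,,@,,
,,@,@,,
<@,,,,,
,,,,,,,
step 22: ,,,,,,,
,,,,,,,
,,,,,,,
,,@@,,,
,@,,@,,
^,@,@,,
@@,,,,,
,,,,,,,
step 23: ,,,,,,,
,,,,,,,
,,,,,,,
,,@@,,,
,@,,@,,
@>@,@,,
@@,,,,,
,,,,,,,
step 24: ,,,,,,,
,,,,,,,
,,,,,,,
,,@@,,,
,@,,@,,
@@@,@,,
@v,,,,,
,,,,,,,
step 25: ,,,,,,,
,,,,,,,
,,,,,,,
,,@@,,,
,@,,@,,
@@@,@,,
@,>,,,,
,,,,,,,
step 26: ,,,,,,,
,,,,,,,
,,,,,,,
,,@@,,,
,@,,@,,
@@@,@,,
@,@,,,,
,,v,,,,
step 27: ,,,,,,,
,,,,,,,
,,,,,,,
,,@@,,,
,@,,@,,
@@@,@,,
@,@,,,,
,<@,,,,
step 28: ,,,,,,,
,,,,,,,
,,,,,,,
,,@@,,,
,@,,@,,
@@@,@,,
@^@,,,,
,@@,,,,
step 29: ,,,,,,,
,,,,,,,
,,,,,,,
,,@@,,,
,@,,@,,
@@@,@,,
@@>,,,,
,@@,,,,
step 30: ,,,,,,,
,,,,,,,
,,,,,,,
,,@@,,,
,@,,@,,
@@^,@,,
@@,,,,,
,@@,,,,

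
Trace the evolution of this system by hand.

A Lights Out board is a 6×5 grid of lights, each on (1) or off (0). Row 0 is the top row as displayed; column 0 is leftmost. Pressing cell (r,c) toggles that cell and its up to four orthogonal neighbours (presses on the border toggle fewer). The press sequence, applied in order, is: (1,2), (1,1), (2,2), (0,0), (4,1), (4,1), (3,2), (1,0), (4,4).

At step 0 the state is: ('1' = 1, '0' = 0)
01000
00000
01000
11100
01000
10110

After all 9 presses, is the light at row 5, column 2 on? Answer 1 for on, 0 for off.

0) 01000
00000
01000
11100
01000
10110
1) 01100
01110
01100
11100
01000
10110
2) 00100
10010
00100
11100
01000
10110
3) 00100
10110
01010
11000
01000
10110
4) 11100
00110
01010
11000
01000
10110
5) 11100
00110
01010
10000
10100
11110
6) 11100
00110
01010
11000
01000
10110
7) 11100
00110
01110
10110
01100
10110
8) 01100
11110
11110
10110
01100
10110
9) 01100
11110
11110
10111
01111
10111

1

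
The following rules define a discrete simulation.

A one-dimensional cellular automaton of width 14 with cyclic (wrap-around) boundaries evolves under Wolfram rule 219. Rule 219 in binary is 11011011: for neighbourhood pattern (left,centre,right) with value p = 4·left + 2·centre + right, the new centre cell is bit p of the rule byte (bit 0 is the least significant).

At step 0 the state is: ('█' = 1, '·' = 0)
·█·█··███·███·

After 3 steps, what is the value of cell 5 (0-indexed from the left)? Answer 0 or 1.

step 0: ·█·█··███·███·
step 1: █···█████·████
step 2: █████████·████
step 3: █████████·████

1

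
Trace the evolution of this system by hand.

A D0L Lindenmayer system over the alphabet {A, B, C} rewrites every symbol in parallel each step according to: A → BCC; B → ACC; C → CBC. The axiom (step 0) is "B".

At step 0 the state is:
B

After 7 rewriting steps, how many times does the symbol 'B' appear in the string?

546

t=0: B
t=1: ACC
t=2: BCCCBCCBC
t=3: ACCCBCCBCCBCACCCBCCBCACCCBC
t=4: BCCCBCCBCCBCACCCBCCBCACCCBCCBCACCCBCBCCCBCCBCCBCACCCBCCBCACCCBCBCCCBCCBCCBCACCCBC
t=5: ACCCBCCBCCBCACCCBCCBCACCCBCCBCACCCBCBCCCBCCBCCBCACCCBCCBCA…CCBCACCCBCCBCCBCACCCBCCBCACCCBCCBCACCCBCBCCCBCCBCCBCACCCBC  (len 243)
t=6: BCCCBCCBCCBCACCCBCCBCACCCBCCBCACCCBCBCCCBCCBCCBCACCCBCCBCA…CCBCACCCBCCBCCBCACCCBCCBCACCCBCCBCACCCBCBCCCBCCBCCBCACCCBC  (len 729)
t=7: ACCCBCCBCCBCACCCBCCBCACCCBCCBCACCCBCBCCCBCCBCCBCACCCBCCBCA…CCBCACCCBCCBCCBCACCCBCCBCACCCBCCBCACCCBCBCCCBCCBCCBCACCCBC  (len 2187)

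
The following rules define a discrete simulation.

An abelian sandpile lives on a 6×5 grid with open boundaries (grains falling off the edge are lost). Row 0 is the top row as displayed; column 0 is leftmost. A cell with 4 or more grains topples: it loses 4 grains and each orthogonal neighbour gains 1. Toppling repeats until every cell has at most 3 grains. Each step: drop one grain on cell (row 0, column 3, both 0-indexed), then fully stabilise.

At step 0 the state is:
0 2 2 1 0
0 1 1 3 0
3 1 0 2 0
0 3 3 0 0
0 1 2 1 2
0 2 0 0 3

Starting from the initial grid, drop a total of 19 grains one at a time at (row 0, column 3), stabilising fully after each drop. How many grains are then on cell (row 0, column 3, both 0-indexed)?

1

step 0: 0 2 2 1 0
0 1 1 3 0
3 1 0 2 0
0 3 3 0 0
0 1 2 1 2
0 2 0 0 3
step 1: 0 2 2 2 0
0 1 1 3 0
3 1 0 2 0
0 3 3 0 0
0 1 2 1 2
0 2 0 0 3
step 2: 0 2 2 3 0
0 1 1 3 0
3 1 0 2 0
0 3 3 0 0
0 1 2 1 2
0 2 0 0 3
step 3: 0 2 3 1 1
0 1 2 0 1
3 1 0 3 0
0 3 3 0 0
0 1 2 1 2
0 2 0 0 3
step 4: 0 2 3 2 1
0 1 2 0 1
3 1 0 3 0
0 3 3 0 0
0 1 2 1 2
0 2 0 0 3
step 5: 0 2 3 3 1
0 1 2 0 1
3 1 0 3 0
0 3 3 0 0
0 1 2 1 2
0 2 0 0 3
step 6: 0 3 0 1 2
0 1 3 1 1
3 1 0 3 0
0 3 3 0 0
0 1 2 1 2
0 2 0 0 3
step 7: 0 3 0 2 2
0 1 3 1 1
3 1 0 3 0
0 3 3 0 0
0 1 2 1 2
0 2 0 0 3
step 8: 0 3 0 3 2
0 1 3 1 1
3 1 0 3 0
0 3 3 0 0
0 1 2 1 2
0 2 0 0 3
step 9: 0 3 1 0 3
0 1 3 2 1
3 1 0 3 0
0 3 3 0 0
0 1 2 1 2
0 2 0 0 3
step 10: 0 3 1 1 3
0 1 3 2 1
3 1 0 3 0
0 3 3 0 0
0 1 2 1 2
0 2 0 0 3
step 11: 0 3 1 2 3
0 1 3 2 1
3 1 0 3 0
0 3 3 0 0
0 1 2 1 2
0 2 0 0 3
step 12: 0 3 1 3 3
0 1 3 2 1
3 1 0 3 0
0 3 3 0 0
0 1 2 1 2
0 2 0 0 3
step 13: 0 3 2 1 0
0 1 3 3 2
3 1 0 3 0
0 3 3 0 0
0 1 2 1 2
0 2 0 0 3
step 14: 0 3 2 2 0
0 1 3 3 2
3 1 0 3 0
0 3 3 0 0
0 1 2 1 2
0 2 0 0 3
step 15: 0 3 2 3 0
0 1 3 3 2
3 1 0 3 0
0 3 3 0 0
0 1 2 1 2
0 2 0 0 3
step 16: 1 0 1 2 1
0 3 1 2 3
3 1 2 0 1
0 3 3 1 0
0 1 2 1 2
0 2 0 0 3
step 17: 1 0 1 3 1
0 3 1 2 3
3 1 2 0 1
0 3 3 1 0
0 1 2 1 2
0 2 0 0 3
step 18: 1 0 2 0 2
0 3 1 3 3
3 1 2 0 1
0 3 3 1 0
0 1 2 1 2
0 2 0 0 3
step 19: 1 0 2 1 2
0 3 1 3 3
3 1 2 0 1
0 3 3 1 0
0 1 2 1 2
0 2 0 0 3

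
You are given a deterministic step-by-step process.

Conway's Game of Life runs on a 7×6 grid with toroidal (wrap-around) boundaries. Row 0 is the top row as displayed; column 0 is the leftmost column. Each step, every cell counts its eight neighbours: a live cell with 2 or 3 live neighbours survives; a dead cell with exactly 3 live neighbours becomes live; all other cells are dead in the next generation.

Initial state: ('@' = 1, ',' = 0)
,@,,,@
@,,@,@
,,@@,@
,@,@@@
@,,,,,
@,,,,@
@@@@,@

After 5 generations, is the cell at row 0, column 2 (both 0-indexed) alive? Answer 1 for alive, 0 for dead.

1

step 0: ,@,,,@
@,,@,@
,,@@,@
,@,@@@
@,,,,,
@,,,,@
@@@@,@
step 1: ,,,@,,
,@,@,@
,@,,,,
,@,@,@
,@,,,,
,,@,@,
,,@,,,
step 2: ,,,@@,
@,,,@,
,@,,,,
,@,,,,
@@,@@,
,@@@,,
,,@,,,
step 3: ,,,@@@
,,,@@@
@@,,,,
,@,,,,
@,,@@,
@,,,@,
,@,,@,
step 4: @,@,,,
,,@@,,
@@@,@@
,@@,,@
@@,@@,
@@,,@,
@,,,,,
step 5: ,,@@,,
,,,,@,
,,,,@@
,,,,,,
,,,@@,
,,@@@,
@,,,,,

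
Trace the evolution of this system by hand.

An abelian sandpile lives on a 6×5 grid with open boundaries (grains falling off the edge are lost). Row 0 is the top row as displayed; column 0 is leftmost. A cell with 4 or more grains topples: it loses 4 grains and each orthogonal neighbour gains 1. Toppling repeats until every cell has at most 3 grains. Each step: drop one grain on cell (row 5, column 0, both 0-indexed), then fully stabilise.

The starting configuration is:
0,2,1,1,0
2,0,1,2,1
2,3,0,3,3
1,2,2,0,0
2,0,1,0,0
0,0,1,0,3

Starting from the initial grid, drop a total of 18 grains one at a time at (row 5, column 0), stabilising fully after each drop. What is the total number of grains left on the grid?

gen 0: 0,2,1,1,0
2,0,1,2,1
2,3,0,3,3
1,2,2,0,0
2,0,1,0,0
0,0,1,0,3
gen 1: 0,2,1,1,0
2,0,1,2,1
2,3,0,3,3
1,2,2,0,0
2,0,1,0,0
1,0,1,0,3
gen 2: 0,2,1,1,0
2,0,1,2,1
2,3,0,3,3
1,2,2,0,0
2,0,1,0,0
2,0,1,0,3
gen 3: 0,2,1,1,0
2,0,1,2,1
2,3,0,3,3
1,2,2,0,0
2,0,1,0,0
3,0,1,0,3
gen 4: 0,2,1,1,0
2,0,1,2,1
2,3,0,3,3
1,2,2,0,0
3,0,1,0,0
0,1,1,0,3
gen 5: 0,2,1,1,0
2,0,1,2,1
2,3,0,3,3
1,2,2,0,0
3,0,1,0,0
1,1,1,0,3
gen 6: 0,2,1,1,0
2,0,1,2,1
2,3,0,3,3
1,2,2,0,0
3,0,1,0,0
2,1,1,0,3
gen 7: 0,2,1,1,0
2,0,1,2,1
2,3,0,3,3
1,2,2,0,0
3,0,1,0,0
3,1,1,0,3
gen 8: 0,2,1,1,0
2,0,1,2,1
2,3,0,3,3
2,2,2,0,0
0,1,1,0,0
1,2,1,0,3
gen 9: 0,2,1,1,0
2,0,1,2,1
2,3,0,3,3
2,2,2,0,0
0,1,1,0,0
2,2,1,0,3
gen 10: 0,2,1,1,0
2,0,1,2,1
2,3,0,3,3
2,2,2,0,0
0,1,1,0,0
3,2,1,0,3
gen 11: 0,2,1,1,0
2,0,1,2,1
2,3,0,3,3
2,2,2,0,0
1,1,1,0,0
0,3,1,0,3
gen 12: 0,2,1,1,0
2,0,1,2,1
2,3,0,3,3
2,2,2,0,0
1,1,1,0,0
1,3,1,0,3
gen 13: 0,2,1,1,0
2,0,1,2,1
2,3,0,3,3
2,2,2,0,0
1,1,1,0,0
2,3,1,0,3
gen 14: 0,2,1,1,0
2,0,1,2,1
2,3,0,3,3
2,2,2,0,0
1,1,1,0,0
3,3,1,0,3
gen 15: 0,2,1,1,0
2,0,1,2,1
2,3,0,3,3
2,2,2,0,0
2,2,1,0,0
1,0,2,0,3
gen 16: 0,2,1,1,0
2,0,1,2,1
2,3,0,3,3
2,2,2,0,0
2,2,1,0,0
2,0,2,0,3
gen 17: 0,2,1,1,0
2,0,1,2,1
2,3,0,3,3
2,2,2,0,0
2,2,1,0,0
3,0,2,0,3
gen 18: 0,2,1,1,0
2,0,1,2,1
2,3,0,3,3
2,2,2,0,0
3,2,1,0,0
0,1,2,0,3

39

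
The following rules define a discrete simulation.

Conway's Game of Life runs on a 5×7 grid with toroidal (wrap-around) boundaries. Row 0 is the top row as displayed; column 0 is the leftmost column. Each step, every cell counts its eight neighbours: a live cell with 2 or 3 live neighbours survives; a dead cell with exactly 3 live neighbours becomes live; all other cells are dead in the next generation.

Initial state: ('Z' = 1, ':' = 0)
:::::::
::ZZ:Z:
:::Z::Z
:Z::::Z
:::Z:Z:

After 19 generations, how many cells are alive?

t=0: :::::::
::ZZ:Z:
:::Z::Z
:Z::::Z
:::Z:Z:
t=1: ::ZZ:::
::ZZZ::
Z::ZZZZ
Z:Z:ZZZ
:::::::
t=2: ::Z:Z::
:Z::::Z
Z::::::
ZZ:::::
:ZZ:ZZZ
t=3: ::Z:Z:Z
ZZ:::::
::::::Z
::Z::Z:
::Z:ZZZ
t=4: ::Z:Z:Z
ZZ:::ZZ
ZZ::::Z
:::ZZ::
:ZZ:Z:Z
t=5: ::Z:Z::
::Z::::
:ZZ:Z::
:::ZZ:Z
ZZZ:Z::
t=6: ::Z::::
::Z::::
:ZZ:ZZ:
::::Z::
ZZZ:Z::
t=7: ::Z::::
::Z::::
:ZZ:ZZ:
Z:::Z::
:ZZ::::
t=8: ::ZZ:::
::Z::::
:ZZ:ZZ:
Z:::ZZ:
:ZZZ:::
t=9: :::::::
::::Z::
:ZZ:ZZZ
Z::::ZZ
:Z:::::
t=10: :::::::
:::ZZ::
:Z:ZZ::
::Z:Z::
Z:::::Z
t=11: :::::::
::ZZZ::
:::::Z:
ZZZ:ZZ:
:::::::
t=12: :::Z:::
:::ZZ::
:::::ZZ
:Z::ZZZ
:Z:::::
t=13: ::ZZZ::
:::ZZZ:
Z::Z::Z
::::Z:Z
Z:Z:ZZ:
t=14: :ZZ:::Z
:::::ZZ
Z::Z::Z
:Z::Z::
:ZZ:::Z
t=15: :ZZ:::Z
:ZZ::Z:
Z:::Z:Z
:Z:Z:ZZ
:::Z:Z:
t=16: ZZ:ZZZZ
::ZZ:Z:
:::ZZ::
::ZZ:::
:Z:Z:Z:
t=17: ZZ:::::
ZZ:::::
:::::::
:::::::
:Z:::Z:
t=18: ::Z:::Z
ZZ:::::
:::::::
:::::::
ZZ:::::
t=19: ::Z:::Z
ZZ:::::
:::::::
:::::::
ZZ:::::

6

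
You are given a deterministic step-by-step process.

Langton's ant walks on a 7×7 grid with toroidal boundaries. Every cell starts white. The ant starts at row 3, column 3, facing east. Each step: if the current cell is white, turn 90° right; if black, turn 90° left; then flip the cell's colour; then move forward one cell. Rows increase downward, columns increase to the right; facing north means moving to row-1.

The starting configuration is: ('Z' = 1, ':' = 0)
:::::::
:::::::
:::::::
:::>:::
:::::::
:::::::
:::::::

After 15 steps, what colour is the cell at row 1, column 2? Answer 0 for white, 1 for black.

step 0: :::::::
:::::::
:::::::
:::>:::
:::::::
:::::::
:::::::
step 1: :::::::
:::::::
:::::::
:::Z:::
:::v:::
:::::::
:::::::
step 2: :::::::
:::::::
:::::::
:::Z:::
::<Z:::
:::::::
:::::::
step 3: :::::::
:::::::
:::::::
::^Z:::
::ZZ:::
:::::::
:::::::
step 4: :::::::
:::::::
:::::::
::Z>:::
::ZZ:::
:::::::
:::::::
step 5: :::::::
:::::::
:::^:::
::Z::::
::ZZ:::
:::::::
:::::::
step 6: :::::::
:::::::
:::Z>::
::Z::::
::ZZ:::
:::::::
:::::::
step 7: :::::::
:::::::
:::ZZ::
::Z:v::
::ZZ:::
:::::::
:::::::
step 8: :::::::
:::::::
:::ZZ::
::Z<Z::
::ZZ:::
:::::::
:::::::
step 9: :::::::
:::::::
:::^Z::
::ZZZ::
::ZZ:::
:::::::
:::::::
step 10: :::::::
:::::::
::<:Z::
::ZZZ::
::ZZ:::
:::::::
:::::::
step 11: :::::::
::^::::
::Z:Z::
::ZZZ::
::ZZ:::
:::::::
:::::::
step 12: :::::::
::Z>:::
::Z:Z::
::ZZZ::
::ZZ:::
:::::::
:::::::
step 13: :::::::
::ZZ:::
::ZvZ::
::ZZZ::
::ZZ:::
:::::::
:::::::
step 14: :::::::
::ZZ:::
::<ZZ::
::ZZZ::
::ZZ:::
:::::::
:::::::
step 15: :::::::
::ZZ:::
:::ZZ::
::vZZ::
::ZZ:::
:::::::
:::::::

1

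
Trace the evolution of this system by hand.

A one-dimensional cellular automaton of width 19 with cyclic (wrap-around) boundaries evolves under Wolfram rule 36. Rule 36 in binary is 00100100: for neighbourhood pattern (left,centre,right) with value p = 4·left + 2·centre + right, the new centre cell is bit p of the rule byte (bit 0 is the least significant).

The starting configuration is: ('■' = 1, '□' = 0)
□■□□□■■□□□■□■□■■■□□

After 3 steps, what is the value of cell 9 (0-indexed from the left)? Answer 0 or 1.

k=0  □■□□□■■□□□■□■□■■■□□
k=1  □■□□□□□□□□■■■■□□□□□
k=2  □■□□□□□□□□□□□□□□□□□
k=3  □■□□□□□□□□□□□□□□□□□

0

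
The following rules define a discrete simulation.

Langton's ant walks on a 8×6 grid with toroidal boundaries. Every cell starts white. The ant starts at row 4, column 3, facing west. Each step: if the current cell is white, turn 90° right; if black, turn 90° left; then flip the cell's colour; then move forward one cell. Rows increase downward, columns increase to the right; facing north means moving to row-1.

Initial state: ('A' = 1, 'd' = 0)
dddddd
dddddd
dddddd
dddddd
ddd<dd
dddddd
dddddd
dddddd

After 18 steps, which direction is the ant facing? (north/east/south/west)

east

t=0: dddddd
dddddd
dddddd
dddddd
ddd<dd
dddddd
dddddd
dddddd
t=1: dddddd
dddddd
dddddd
ddd^dd
dddAdd
dddddd
dddddd
dddddd
t=2: dddddd
dddddd
dddddd
dddA>d
dddAdd
dddddd
dddddd
dddddd
t=3: dddddd
dddddd
dddddd
dddAAd
dddAvd
dddddd
dddddd
dddddd
t=4: dddddd
dddddd
dddddd
dddAAd
ddd<Ad
dddddd
dddddd
dddddd
t=5: dddddd
dddddd
dddddd
dddAAd
ddddAd
dddvdd
dddddd
dddddd
t=6: dddddd
dddddd
dddddd
dddAAd
ddddAd
dd<Add
dddddd
dddddd
t=7: dddddd
dddddd
dddddd
dddAAd
dd^dAd
ddAAdd
dddddd
dddddd
t=8: dddddd
dddddd
dddddd
dddAAd
ddA>Ad
ddAAdd
dddddd
dddddd
t=9: dddddd
dddddd
dddddd
dddAAd
ddAAAd
ddAvdd
dddddd
dddddd
t=10: dddddd
dddddd
dddddd
dddAAd
ddAAAd
ddAd>d
dddddd
dddddd
t=11: dddddd
dddddd
dddddd
dddAAd
ddAAAd
ddAdAd
ddddvd
dddddd
t=12: dddddd
dddddd
dddddd
dddAAd
ddAAAd
ddAdAd
ddd<Ad
dddddd
t=13: dddddd
dddddd
dddddd
dddAAd
ddAAAd
ddA^Ad
dddAAd
dddddd
t=14: dddddd
dddddd
dddddd
dddAAd
ddAAAd
ddAA>d
dddAAd
dddddd
t=15: dddddd
dddddd
dddddd
dddAAd
ddAA^d
ddAAdd
dddAAd
dddddd
t=16: dddddd
dddddd
dddddd
dddAAd
ddA<dd
ddAAdd
dddAAd
dddddd
t=17: dddddd
dddddd
dddddd
dddAAd
ddAddd
ddAvdd
dddAAd
dddddd
t=18: dddddd
dddddd
dddddd
dddAAd
ddAddd
ddAd>d
dddAAd
dddddd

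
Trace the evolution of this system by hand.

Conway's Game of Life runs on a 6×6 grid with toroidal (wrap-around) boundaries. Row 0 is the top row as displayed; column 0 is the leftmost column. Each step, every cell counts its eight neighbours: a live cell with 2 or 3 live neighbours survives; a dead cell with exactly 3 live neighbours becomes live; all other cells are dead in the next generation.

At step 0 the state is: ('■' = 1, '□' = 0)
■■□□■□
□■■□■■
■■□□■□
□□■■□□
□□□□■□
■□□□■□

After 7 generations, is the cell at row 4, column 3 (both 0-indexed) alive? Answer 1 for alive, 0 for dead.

[0] ■■□□■□
□■■□■■
■■□□■□
□□■■□□
□□□□■□
■□□□■□
[1] □□■□■□
□□■□■□
■□□□■□
□■■■■■
□□□□■■
■■□■■□
[2] □□■□■□
□■□□■□
■□□□□□
□■■□□□
□□□□□□
■■■□□□
[3] ■□■□□■
□■□■□■
■□■□□□
□■□□□□
■□□□□□
□■■■□□
[4] □□□□□■
□□□■■■
■□■□□□
■■□□□□
■□□□□□
□□■■□■
[5] ■□■□□■
■□□■■■
■□■■■□
■□□□□■
■□■□□■
■□□□■■
[6] □□□□□□
□□□□□□
□□■□□□
□□■□□□
□□□□□□
□□□■■□
[7] □□□□□□
□□□□□□
□□□□□□
□□□□□□
□□□■□□
□□□□□□

1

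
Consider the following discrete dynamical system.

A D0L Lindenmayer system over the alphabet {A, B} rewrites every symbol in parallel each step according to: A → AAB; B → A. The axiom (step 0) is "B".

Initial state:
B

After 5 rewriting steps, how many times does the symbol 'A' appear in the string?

29

0) B
1) A
2) AAB
3) AABAABA
4) AABAABAAABAABAAAB
5) AABAABAAABAABAAABAABAABAAABAABAAABAABAABA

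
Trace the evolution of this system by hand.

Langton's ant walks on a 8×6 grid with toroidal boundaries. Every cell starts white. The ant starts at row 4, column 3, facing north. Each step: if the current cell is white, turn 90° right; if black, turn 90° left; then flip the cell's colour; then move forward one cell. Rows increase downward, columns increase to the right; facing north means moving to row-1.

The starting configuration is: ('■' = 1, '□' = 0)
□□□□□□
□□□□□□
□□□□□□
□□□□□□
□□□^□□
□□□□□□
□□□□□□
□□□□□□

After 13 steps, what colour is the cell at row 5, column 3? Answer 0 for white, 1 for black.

t=0: □□□□□□
□□□□□□
□□□□□□
□□□□□□
□□□^□□
□□□□□□
□□□□□□
□□□□□□
t=1: □□□□□□
□□□□□□
□□□□□□
□□□□□□
□□□■>□
□□□□□□
□□□□□□
□□□□□□
t=2: □□□□□□
□□□□□□
□□□□□□
□□□□□□
□□□■■□
□□□□v□
□□□□□□
□□□□□□
t=3: □□□□□□
□□□□□□
□□□□□□
□□□□□□
□□□■■□
□□□<■□
□□□□□□
□□□□□□
t=4: □□□□□□
□□□□□□
□□□□□□
□□□□□□
□□□^■□
□□□■■□
□□□□□□
□□□□□□
t=5: □□□□□□
□□□□□□
□□□□□□
□□□□□□
□□<□■□
□□□■■□
□□□□□□
□□□□□□
t=6: □□□□□□
□□□□□□
□□□□□□
□□^□□□
□□■□■□
□□□■■□
□□□□□□
□□□□□□
t=7: □□□□□□
□□□□□□
□□□□□□
□□■>□□
□□■□■□
□□□■■□
□□□□□□
□□□□□□
t=8: □□□□□□
□□□□□□
□□□□□□
□□■■□□
□□■v■□
□□□■■□
□□□□□□
□□□□□□
t=9: □□□□□□
□□□□□□
□□□□□□
□□■■□□
□□<■■□
□□□■■□
□□□□□□
□□□□□□
t=10: □□□□□□
□□□□□□
□□□□□□
□□■■□□
□□□■■□
□□v■■□
□□□□□□
□□□□□□
t=11: □□□□□□
□□□□□□
□□□□□□
□□■■□□
□□□■■□
□<■■■□
□□□□□□
□□□□□□
t=12: □□□□□□
□□□□□□
□□□□□□
□□■■□□
□^□■■□
□■■■■□
□□□□□□
□□□□□□
t=13: □□□□□□
□□□□□□
□□□□□□
□□■■□□
□■>■■□
□■■■■□
□□□□□□
□□□□□□

1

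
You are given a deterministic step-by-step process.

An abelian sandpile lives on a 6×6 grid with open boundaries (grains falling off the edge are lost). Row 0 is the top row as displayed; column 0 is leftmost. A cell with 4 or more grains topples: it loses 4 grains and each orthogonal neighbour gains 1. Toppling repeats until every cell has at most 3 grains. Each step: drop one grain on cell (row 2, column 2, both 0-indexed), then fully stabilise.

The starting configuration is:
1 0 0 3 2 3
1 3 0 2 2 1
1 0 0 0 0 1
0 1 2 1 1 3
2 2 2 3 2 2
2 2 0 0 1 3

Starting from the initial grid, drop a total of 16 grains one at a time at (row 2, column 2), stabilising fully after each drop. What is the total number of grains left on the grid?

64

k=0  1 0 0 3 2 3
1 3 0 2 2 1
1 0 0 0 0 1
0 1 2 1 1 3
2 2 2 3 2 2
2 2 0 0 1 3
k=1  1 0 0 3 2 3
1 3 0 2 2 1
1 0 1 0 0 1
0 1 2 1 1 3
2 2 2 3 2 2
2 2 0 0 1 3
k=2  1 0 0 3 2 3
1 3 0 2 2 1
1 0 2 0 0 1
0 1 2 1 1 3
2 2 2 3 2 2
2 2 0 0 1 3
k=3  1 0 0 3 2 3
1 3 0 2 2 1
1 0 3 0 0 1
0 1 2 1 1 3
2 2 2 3 2 2
2 2 0 0 1 3
k=4  1 0 0 3 2 3
1 3 1 2 2 1
1 1 0 1 0 1
0 1 3 1 1 3
2 2 2 3 2 2
2 2 0 0 1 3
k=5  1 0 0 3 2 3
1 3 1 2 2 1
1 1 1 1 0 1
0 1 3 1 1 3
2 2 2 3 2 2
2 2 0 0 1 3
k=6  1 0 0 3 2 3
1 3 1 2 2 1
1 1 2 1 0 1
0 1 3 1 1 3
2 2 2 3 2 2
2 2 0 0 1 3
k=7  1 0 0 3 2 3
1 3 1 2 2 1
1 1 3 1 0 1
0 1 3 1 1 3
2 2 2 3 2 2
2 2 0 0 1 3
k=8  1 0 0 3 2 3
1 3 2 2 2 1
1 2 1 2 0 1
0 2 0 2 1 3
2 2 3 3 2 2
2 2 0 0 1 3
k=9  1 0 0 3 2 3
1 3 2 2 2 1
1 2 2 2 0 1
0 2 0 2 1 3
2 2 3 3 2 2
2 2 0 0 1 3
k=10  1 0 0 3 2 3
1 3 2 2 2 1
1 2 3 2 0 1
0 2 0 2 1 3
2 2 3 3 2 2
2 2 0 0 1 3
k=11  1 0 0 3 2 3
1 3 3 2 2 1
1 3 0 3 0 1
0 2 1 2 1 3
2 2 3 3 2 2
2 2 0 0 1 3
k=12  1 0 0 3 2 3
1 3 3 2 2 1
1 3 1 3 0 1
0 2 1 2 1 3
2 2 3 3 2 2
2 2 0 0 1 3
k=13  1 0 0 3 2 3
1 3 3 2 2 1
1 3 2 3 0 1
0 2 1 2 1 3
2 2 3 3 2 2
2 2 0 0 1 3
k=14  1 0 0 3 2 3
1 3 3 2 2 1
1 3 3 3 0 1
0 2 1 2 1 3
2 2 3 3 2 2
2 2 0 0 1 3
k=15  1 1 2 0 3 3
2 1 2 1 3 1
2 1 3 1 1 1
0 3 2 3 1 3
2 2 3 3 2 2
2 2 0 0 1 3
k=16  1 1 2 0 3 3
2 1 3 1 3 1
2 2 0 2 1 1
0 3 3 3 1 3
2 2 3 3 2 2
2 2 0 0 1 3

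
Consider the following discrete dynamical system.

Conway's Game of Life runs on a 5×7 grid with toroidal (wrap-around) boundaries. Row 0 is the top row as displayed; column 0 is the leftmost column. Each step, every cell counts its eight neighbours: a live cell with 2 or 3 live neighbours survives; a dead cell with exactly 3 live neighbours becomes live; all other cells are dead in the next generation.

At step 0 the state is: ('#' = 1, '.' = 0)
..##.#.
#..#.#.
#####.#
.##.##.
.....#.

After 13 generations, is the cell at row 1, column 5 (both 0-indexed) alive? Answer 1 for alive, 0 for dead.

1

t=0: ..##.#.
#..#.#.
#####.#
.##.##.
.....#.
t=1: ..##.#.
#....#.
.......
.......
.#...##
t=2: ###..#.
....#.#
.......
.......
..#.###
t=3: ###....
##...##
.......
.....#.
#.#####
t=4: .......
..#...#
#....#.
...#.#.
#.####.
t=5: .##.###
......#
....##.
.###.#.
..##.##
t=6: .##.#..
#..#..#
..#####
.#.....
.......
t=7: ####...
#.....#
.######
..####.
.##....
t=8: ...#..#
.......
.#.....
#.....#
#......
t=9: .......
.......
#......
##....#
#......
t=10: .......
.......
##....#
.#....#
##....#
t=11: #......
#......
.#....#
..#..#.
.#....#
t=12: ##....#
##....#
##....#
.##..##
##....#
t=13: ..#..#.
..#..#.
.......
..#..#.
.......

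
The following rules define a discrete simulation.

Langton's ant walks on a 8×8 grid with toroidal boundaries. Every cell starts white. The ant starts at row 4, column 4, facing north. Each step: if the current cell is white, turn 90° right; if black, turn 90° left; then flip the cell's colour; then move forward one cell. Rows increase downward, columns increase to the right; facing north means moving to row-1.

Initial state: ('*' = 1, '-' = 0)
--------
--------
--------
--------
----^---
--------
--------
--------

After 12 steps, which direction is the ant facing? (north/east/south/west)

step 0: --------
--------
--------
--------
----^---
--------
--------
--------
step 1: --------
--------
--------
--------
----*>--
--------
--------
--------
step 2: --------
--------
--------
--------
----**--
-----v--
--------
--------
step 3: --------
--------
--------
--------
----**--
----<*--
--------
--------
step 4: --------
--------
--------
--------
----^*--
----**--
--------
--------
step 5: --------
--------
--------
--------
---<-*--
----**--
--------
--------
step 6: --------
--------
--------
---^----
---*-*--
----**--
--------
--------
step 7: --------
--------
--------
---*>---
---*-*--
----**--
--------
--------
step 8: --------
--------
--------
---**---
---*v*--
----**--
--------
--------
step 9: --------
--------
--------
---**---
---<**--
----**--
--------
--------
step 10: --------
--------
--------
---**---
----**--
---v**--
--------
--------
step 11: --------
--------
--------
---**---
----**--
--<***--
--------
--------
step 12: --------
--------
--------
---**---
--^-**--
--****--
--------
--------

north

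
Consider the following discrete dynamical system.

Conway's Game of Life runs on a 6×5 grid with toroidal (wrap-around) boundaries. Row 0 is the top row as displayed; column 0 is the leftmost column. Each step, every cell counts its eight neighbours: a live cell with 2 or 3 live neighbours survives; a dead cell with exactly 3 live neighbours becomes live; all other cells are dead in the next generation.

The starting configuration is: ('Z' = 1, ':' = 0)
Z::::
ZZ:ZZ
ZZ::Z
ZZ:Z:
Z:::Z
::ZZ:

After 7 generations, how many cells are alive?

2

step 0: Z::::
ZZ:ZZ
ZZ::Z
ZZ:Z:
Z:::Z
::ZZ:
step 1: Z::::
::ZZ:
:::::
::ZZ:
Z::::
ZZ:Z:
step 2: Z::Z:
:::::
:::::
:::::
Z::Z:
ZZ:::
step 3: ZZ::Z
:::::
:::::
:::::
ZZ::Z
ZZZ::
step 4: ::Z:Z
Z::::
:::::
Z::::
::Z:Z
::ZZ:
step 5: :ZZ:Z
:::::
:::::
:::::
:ZZ:Z
:ZZ:Z
step 6: :ZZ::
:::::
:::::
:::::
:ZZ::
::::Z
step 7: :::::
:::::
:::::
:::::
:::::
Z::Z:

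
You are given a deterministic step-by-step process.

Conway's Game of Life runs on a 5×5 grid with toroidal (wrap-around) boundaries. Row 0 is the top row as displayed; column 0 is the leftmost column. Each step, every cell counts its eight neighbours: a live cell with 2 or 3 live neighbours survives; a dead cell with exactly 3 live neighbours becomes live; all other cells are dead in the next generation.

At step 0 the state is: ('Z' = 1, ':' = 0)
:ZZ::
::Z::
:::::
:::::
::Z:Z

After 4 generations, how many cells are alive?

10

t=0: :ZZ::
::Z::
:::::
:::::
::Z:Z
t=1: :ZZ::
:ZZ::
:::::
:::::
:ZZZ:
t=2: Z::::
:ZZ::
:::::
::Z::
:Z:Z:
t=3: Z::::
:Z:::
:ZZ::
::Z::
:ZZ::
t=4: Z:Z::
ZZZ::
:ZZ::
:::Z:
:ZZ::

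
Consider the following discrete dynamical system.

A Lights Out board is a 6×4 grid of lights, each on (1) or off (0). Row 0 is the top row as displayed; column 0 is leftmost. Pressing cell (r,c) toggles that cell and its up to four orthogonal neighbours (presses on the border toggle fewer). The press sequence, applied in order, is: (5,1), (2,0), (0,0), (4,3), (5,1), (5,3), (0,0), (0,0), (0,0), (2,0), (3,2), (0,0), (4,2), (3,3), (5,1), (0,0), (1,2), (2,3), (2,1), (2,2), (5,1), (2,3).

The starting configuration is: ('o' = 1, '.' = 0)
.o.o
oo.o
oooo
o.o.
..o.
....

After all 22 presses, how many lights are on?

0) .o.o
oo.o
oooo
o.o.
..o.
....
1) .o.o
oo.o
oooo
o.o.
.oo.
ooo.
2) .o.o
.o.o
..oo
..o.
.oo.
ooo.
3) o..o
oo.o
..oo
..o.
.oo.
ooo.
4) o..o
oo.o
..oo
..oo
.o.o
oooo
5) o..o
oo.o
..oo
..oo
...o
...o
6) o..o
oo.o
..oo
..oo
....
..o.
7) .o.o
.o.o
..oo
..oo
....
..o.
8) o..o
oo.o
..oo
..oo
....
..o.
9) .o.o
.o.o
..oo
..oo
....
..o.
10) .o.o
oo.o
oooo
o.oo
....
..o.
11) .o.o
oo.o
oo.o
oo..
..o.
..o.
12) o..o
.o.o
oo.o
oo..
..o.
..o.
13) o..o
.o.o
oo.o
ooo.
.o.o
....
14) o..o
.o.o
oo..
oo.o
.o..
....
15) o..o
.o.o
oo..
oo.o
....
ooo.
16) .o.o
oo.o
oo..
oo.o
....
ooo.
17) .ooo
o.o.
ooo.
oo.o
....
ooo.
18) .ooo
o.oo
oo.o
oo..
....
ooo.
19) .ooo
oooo
..oo
o...
....
ooo.
20) .ooo
oo.o
.o..
o.o.
....
ooo.
21) .ooo
oo.o
.o..
o.o.
.o..
....
22) .ooo
oo..
.ooo
o.oo
.o..
....

12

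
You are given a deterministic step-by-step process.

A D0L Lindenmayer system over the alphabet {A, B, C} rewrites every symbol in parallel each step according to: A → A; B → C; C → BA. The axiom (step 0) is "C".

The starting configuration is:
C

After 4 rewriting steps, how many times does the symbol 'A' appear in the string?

2

gen 0: C
gen 1: BA
gen 2: CA
gen 3: BAA
gen 4: CAA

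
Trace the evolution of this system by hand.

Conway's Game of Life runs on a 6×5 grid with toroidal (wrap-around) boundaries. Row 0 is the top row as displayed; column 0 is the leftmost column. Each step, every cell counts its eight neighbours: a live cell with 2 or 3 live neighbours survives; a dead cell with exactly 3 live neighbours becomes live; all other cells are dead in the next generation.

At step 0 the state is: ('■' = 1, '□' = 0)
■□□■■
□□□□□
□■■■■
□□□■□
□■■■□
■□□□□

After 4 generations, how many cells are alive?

7

0) ■□□■■
□□□□□
□■■■■
□□□■□
□■■■□
■□□□□
1) ■□□□■
□■□□□
□□■■■
■□□□□
□■■■■
■□□□□
2) ■■□□■
□■■□□
■■■■■
■□□□□
□■■■■
□□■□□
3) ■□□■□
□□□□□
□□□■■
□□□□□
■■■■■
□□□□□
4) □□□□□
□□□■□
□□□□□
□■□□□
■■■■■
□□□□□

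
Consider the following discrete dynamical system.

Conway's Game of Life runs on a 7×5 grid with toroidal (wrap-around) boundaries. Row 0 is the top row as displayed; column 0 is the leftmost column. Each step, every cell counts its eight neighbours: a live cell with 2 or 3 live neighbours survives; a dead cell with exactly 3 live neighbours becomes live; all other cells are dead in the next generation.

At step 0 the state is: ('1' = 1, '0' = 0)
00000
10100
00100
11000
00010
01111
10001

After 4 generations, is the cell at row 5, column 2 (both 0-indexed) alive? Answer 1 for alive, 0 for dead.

step 0: 00000
10100
00100
11000
00010
01111
10001
step 1: 11001
01000
10100
01100
00010
01100
11101
step 2: 00011
00101
10100
01110
00010
00001
00001
step 3: 10001
11101
10001
01011
00011
00011
10001
step 4: 00000
00000
00000
00100
00000
00000
00000

0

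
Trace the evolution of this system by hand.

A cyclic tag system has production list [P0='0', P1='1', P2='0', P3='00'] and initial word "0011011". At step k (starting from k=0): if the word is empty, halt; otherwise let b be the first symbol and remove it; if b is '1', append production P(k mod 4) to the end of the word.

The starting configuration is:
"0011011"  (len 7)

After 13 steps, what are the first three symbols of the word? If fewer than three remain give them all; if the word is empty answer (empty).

k=0  "0011011"  (len 7)
k=1  "011011"  (len 6)
k=2  "11011"  (len 5)
k=3  "10110"  (len 5)
k=4  "011000"  (len 6)
k=5  "11000"  (len 5)
k=6  "10001"  (len 5)
k=7  "00010"  (len 5)
k=8  "0010"  (len 4)
k=9  "010"  (len 3)
k=10  "10"  (len 2)
k=11  "00"  (len 2)
k=12  "0"  (len 1)
k=13  (halted — word empty)

(empty)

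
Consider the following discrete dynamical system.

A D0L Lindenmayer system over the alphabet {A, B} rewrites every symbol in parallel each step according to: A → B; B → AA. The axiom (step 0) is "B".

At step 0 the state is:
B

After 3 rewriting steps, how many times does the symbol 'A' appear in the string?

4

step 0: B
step 1: AA
step 2: BB
step 3: AAAA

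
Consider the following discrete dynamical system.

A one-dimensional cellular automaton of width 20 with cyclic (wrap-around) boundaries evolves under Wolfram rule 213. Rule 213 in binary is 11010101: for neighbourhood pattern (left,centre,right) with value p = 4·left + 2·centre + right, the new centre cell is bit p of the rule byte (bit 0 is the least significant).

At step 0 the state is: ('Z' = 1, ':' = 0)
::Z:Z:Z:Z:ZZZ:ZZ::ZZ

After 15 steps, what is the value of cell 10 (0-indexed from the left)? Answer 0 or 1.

1

t=0: ::Z:Z:Z:Z:ZZZ:ZZ::ZZ
t=1: Z:Z:Z:Z:Z::ZZ::ZZ::Z
t=2: Z:Z:Z:Z:ZZ::ZZ::ZZ::
t=3: Z:Z:Z:Z::ZZ::ZZ::ZZ:
t=4: Z:Z:Z:ZZ::ZZ::ZZ::Z:
t=5: Z:Z:Z::ZZ::ZZ::ZZ:Z:
t=6: Z:Z:ZZ::ZZ::ZZ::Z:Z:
t=7: Z:Z::ZZ::ZZ::ZZ:Z:Z:
t=8: Z:ZZ::ZZ::ZZ::Z:Z:Z:
t=9: Z::ZZ::ZZ::ZZ:Z:Z:Z:
t=10: ZZ::ZZ::ZZ::Z:Z:Z:Z:
t=11: :ZZ::ZZ::ZZ:Z:Z:Z:Z:
t=12: ::ZZ::ZZ::Z:Z:Z:Z:ZZ
t=13: Z::ZZ::ZZ:Z:Z:Z:Z::Z
t=14: ZZ::ZZ::Z:Z:Z:Z:ZZ::
t=15: :ZZ::ZZ:Z:Z:Z:Z::ZZ:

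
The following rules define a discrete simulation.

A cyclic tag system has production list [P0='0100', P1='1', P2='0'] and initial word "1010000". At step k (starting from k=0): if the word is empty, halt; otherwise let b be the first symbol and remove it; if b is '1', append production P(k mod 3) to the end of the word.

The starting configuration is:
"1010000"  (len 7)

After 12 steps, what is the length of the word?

k=0  "1010000"  (len 7)
k=1  "0100000100"  (len 10)
k=2  "100000100"  (len 9)
k=3  "000001000"  (len 9)
k=4  "00001000"  (len 8)
k=5  "0001000"  (len 7)
k=6  "001000"  (len 6)
k=7  "01000"  (len 5)
k=8  "1000"  (len 4)
k=9  "0000"  (len 4)
k=10  "000"  (len 3)
k=11  "00"  (len 2)
k=12  "0"  (len 1)

1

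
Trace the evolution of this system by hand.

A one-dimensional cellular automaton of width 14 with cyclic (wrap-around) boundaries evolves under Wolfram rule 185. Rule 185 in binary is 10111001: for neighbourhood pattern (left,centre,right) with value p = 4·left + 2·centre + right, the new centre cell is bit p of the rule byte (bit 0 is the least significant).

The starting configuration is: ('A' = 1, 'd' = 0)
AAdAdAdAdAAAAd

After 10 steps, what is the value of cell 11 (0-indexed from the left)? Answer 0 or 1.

[0] AAdAdAdAdAAAAd
[1] AdAdAdAdAAAAdA
[2] dAdAdAdAAAAdAA
[3] AdAdAdAAAAdAAd
[4] dAdAdAAAAdAAdA
[5] AdAdAAAAdAAdAd
[6] dAdAAAAdAAdAdA
[7] AdAAAAdAAdAdAd
[8] dAAAAdAAdAdAdA
[9] AAAAdAAdAdAdAd
[10] AAAdAAdAdAdAdA

1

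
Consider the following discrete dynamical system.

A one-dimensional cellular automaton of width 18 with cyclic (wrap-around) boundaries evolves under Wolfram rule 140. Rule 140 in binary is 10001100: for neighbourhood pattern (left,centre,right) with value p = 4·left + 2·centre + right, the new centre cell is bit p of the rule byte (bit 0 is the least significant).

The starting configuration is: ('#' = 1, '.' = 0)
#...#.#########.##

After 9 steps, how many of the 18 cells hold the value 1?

gen 0: #...#.#########.##
gen 1: ....#.########..##
gen 2: ....#.#######...#.
gen 3: ....#.######....#.
gen 4: ....#.#####.....#.
gen 5: ....#.####......#.
gen 6: ....#.###.......#.
gen 7: ....#.##........#.
gen 8: ....#.#.........#.
gen 9: ....#.#.........#.

3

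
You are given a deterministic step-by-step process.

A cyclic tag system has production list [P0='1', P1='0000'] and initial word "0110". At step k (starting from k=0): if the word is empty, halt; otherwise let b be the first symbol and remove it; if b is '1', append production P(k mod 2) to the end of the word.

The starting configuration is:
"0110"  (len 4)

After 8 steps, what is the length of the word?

1

k=0  "0110"  (len 4)
k=1  "110"  (len 3)
k=2  "100000"  (len 6)
k=3  "000001"  (len 6)
k=4  "00001"  (len 5)
k=5  "0001"  (len 4)
k=6  "001"  (len 3)
k=7  "01"  (len 2)
k=8  "1"  (len 1)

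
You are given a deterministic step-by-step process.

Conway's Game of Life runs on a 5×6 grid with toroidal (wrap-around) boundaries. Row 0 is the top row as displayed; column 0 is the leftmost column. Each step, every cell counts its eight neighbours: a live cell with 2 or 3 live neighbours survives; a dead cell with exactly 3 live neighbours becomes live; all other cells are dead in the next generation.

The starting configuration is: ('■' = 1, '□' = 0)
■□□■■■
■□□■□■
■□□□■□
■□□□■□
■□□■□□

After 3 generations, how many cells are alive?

2

step 0: ■□□■■■
■□□■□■
■□□□■□
■□□□■□
■□□■□□
step 1: □■■■□□
□■□■□□
■■□■■□
■■□■■□
■■□■□□
step 2: □□□■■□
□□□□□□
□□□□□□
□□□□□□
□□□□□■
step 3: □□□□■□
□□□□□□
□□□□□□
□□□□□□
□□□□■□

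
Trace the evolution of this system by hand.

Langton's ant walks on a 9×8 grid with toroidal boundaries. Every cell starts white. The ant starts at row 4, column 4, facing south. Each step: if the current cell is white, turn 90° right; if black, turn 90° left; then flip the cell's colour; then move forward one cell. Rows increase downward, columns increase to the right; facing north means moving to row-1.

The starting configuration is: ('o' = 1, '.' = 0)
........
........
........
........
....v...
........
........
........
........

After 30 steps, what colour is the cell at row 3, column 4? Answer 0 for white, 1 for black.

0

[0] ........
........
........
........
....v...
........
........
........
........
[1] ........
........
........
........
...<o...
........
........
........
........
[2] ........
........
........
...^....
...oo...
........
........
........
........
[3] ........
........
........
...o>...
...oo...
........
........
........
........
[4] ........
........
........
...oo...
...ov...
........
........
........
........
[5] ........
........
........
...oo...
...o.>..
........
........
........
........
[6] ........
........
........
...oo...
...o.o..
.....v..
........
........
........
[7] ........
........
........
...oo...
...o.o..
....<o..
........
........
........
[8] ........
........
........
...oo...
...o^o..
....oo..
........
........
........
[9] ........
........
........
...oo...
...oo>..
....oo..
........
........
........
[10] ........
........
........
...oo^..
...oo...
....oo..
........
........
........
[11] ........
........
........
...ooo>.
...oo...
....oo..
........
........
........
[12] ........
........
........
...oooo.
...oo.v.
....oo..
........
........
........
[13] ........
........
........
...oooo.
...oo<o.
....oo..
........
........
........
[14] ........
........
........
...oo^o.
...oooo.
....oo..
........
........
........
[15] ........
........
........
...o<.o.
...oooo.
....oo..
........
........
........
[16] ........
........
........
...o..o.
...ovoo.
....oo..
........
........
........
[17] ........
........
........
...o..o.
...o.>o.
....oo..
........
........
........
[18] ........
........
........
...o.^o.
...o..o.
....oo..
........
........
........
[19] ........
........
........
...o.o>.
...o..o.
....oo..
........
........
........
[20] ........
........
......^.
...o.o..
...o..o.
....oo..
........
........
........
[21] ........
........
......o>
...o.o..
...o..o.
....oo..
........
........
........
[22] ........
........
......oo
...o.o.v
...o..o.
....oo..
........
........
........
[23] ........
........
......oo
...o.o<o
...o..o.
....oo..
........
........
........
[24] ........
........
......^o
...o.ooo
...o..o.
....oo..
........
........
........
[25] ........
........
.....<.o
...o.ooo
...o..o.
....oo..
........
........
........
[26] ........
.....^..
.....o.o
...o.ooo
...o..o.
....oo..
........
........
........
[27] ........
.....o>.
.....o.o
...o.ooo
...o..o.
....oo..
........
........
........
[28] ........
.....oo.
.....ovo
...o.ooo
...o..o.
....oo..
........
........
........
[29] ........
.....oo.
.....<oo
...o.ooo
...o..o.
....oo..
........
........
........
[30] ........
.....oo.
......oo
...o.voo
...o..o.
....oo..
........
........
........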